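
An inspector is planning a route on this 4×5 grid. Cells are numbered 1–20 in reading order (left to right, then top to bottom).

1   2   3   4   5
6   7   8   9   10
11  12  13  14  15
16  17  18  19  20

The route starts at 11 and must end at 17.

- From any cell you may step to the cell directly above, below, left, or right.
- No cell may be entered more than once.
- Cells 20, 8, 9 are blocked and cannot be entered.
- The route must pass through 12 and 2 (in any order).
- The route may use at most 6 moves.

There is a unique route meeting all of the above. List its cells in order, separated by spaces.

The budget equals the shortest possible length, so every move has to be on a shortest route through the required cells.
Route from 11: 2× up (reaching 1), right to 2, 3× down (reaching 17) — 6 moves in all.
Check: all required cells visited; 6 ≤ 6 moves.

11 6 1 2 7 12 17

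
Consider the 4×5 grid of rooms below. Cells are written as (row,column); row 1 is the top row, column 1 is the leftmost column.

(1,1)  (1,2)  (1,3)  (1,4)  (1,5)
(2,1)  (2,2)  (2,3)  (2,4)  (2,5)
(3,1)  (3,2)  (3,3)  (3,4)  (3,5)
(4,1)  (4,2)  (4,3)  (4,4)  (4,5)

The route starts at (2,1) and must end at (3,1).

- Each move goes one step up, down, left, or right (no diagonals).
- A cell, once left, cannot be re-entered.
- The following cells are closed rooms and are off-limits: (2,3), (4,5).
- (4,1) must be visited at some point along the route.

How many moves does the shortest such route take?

5

Any route passes through (4,1) somewhere between (2,1) and (3,1). Summing Manhattan distances along the two legs ((2,1) → (4,1) → (3,1)) gives a lower bound of 2 + 1 = 3 moves.
The shortest route satisfying every rule uses 5 moves: (2,1) → (2,2) → (3,2) → (4,2) → (4,1) → (3,1).
The no-revisit rule (legs can't share cells) pushes the minimum above the 3-move bound; an exhaustive check rules out every length from 3 to 4, leaving 5 as the minimum.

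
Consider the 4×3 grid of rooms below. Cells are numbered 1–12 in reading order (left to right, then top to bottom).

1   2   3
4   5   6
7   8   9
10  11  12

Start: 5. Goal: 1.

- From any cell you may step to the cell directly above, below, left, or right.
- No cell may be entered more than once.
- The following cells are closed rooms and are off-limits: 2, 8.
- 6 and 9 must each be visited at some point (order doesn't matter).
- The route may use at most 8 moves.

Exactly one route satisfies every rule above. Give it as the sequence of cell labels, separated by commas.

The budget equals the shortest possible length, so every move has to be on a shortest route through the required cells.
Route from 5: right 1 to 6, down 2 to 12, left 2 to 10, up 3 to 1 — 8 moves in all.
Check: all required cells visited; 8 ≤ 8 moves.

5, 6, 9, 12, 11, 10, 7, 4, 1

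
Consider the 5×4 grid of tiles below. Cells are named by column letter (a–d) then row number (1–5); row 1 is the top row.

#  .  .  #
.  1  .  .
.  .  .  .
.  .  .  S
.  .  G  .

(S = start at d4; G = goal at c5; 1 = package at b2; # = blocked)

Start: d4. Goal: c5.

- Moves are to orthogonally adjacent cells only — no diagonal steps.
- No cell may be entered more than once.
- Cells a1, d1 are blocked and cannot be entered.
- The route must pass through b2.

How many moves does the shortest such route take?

Any route passes through b2 somewhere between d4 and c5. Summing Manhattan distances along the two legs (d4 → b2 → c5) gives a lower bound of 4 + 4 = 8 moves.
A route of 8 moves achieves this: d4 → d3 → d2 → c2 → b2 → b3 → b4 → b5 → c5.
Since 8 matches the lower bound, it is optimal.

8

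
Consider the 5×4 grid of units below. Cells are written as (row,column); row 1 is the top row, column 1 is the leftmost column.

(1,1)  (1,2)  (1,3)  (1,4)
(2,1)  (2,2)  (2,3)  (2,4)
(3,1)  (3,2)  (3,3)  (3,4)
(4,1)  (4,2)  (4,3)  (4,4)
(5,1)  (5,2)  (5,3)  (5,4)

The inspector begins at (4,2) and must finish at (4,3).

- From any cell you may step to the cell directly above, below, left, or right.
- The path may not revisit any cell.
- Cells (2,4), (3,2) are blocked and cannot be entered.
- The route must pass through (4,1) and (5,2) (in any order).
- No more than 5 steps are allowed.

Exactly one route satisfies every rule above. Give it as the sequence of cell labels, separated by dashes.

(4,2) - (4,1) - (5,1) - (5,2) - (5,3) - (4,3)

The budget equals the shortest possible length, so every move has to be on a shortest route through the required cells.
Route from (4,2): left to (4,1), down to (5,1), 2× right (reaching (5,3)), up to (4,3) — 5 moves in all.
Check: all required cells visited; 5 ≤ 5 moves.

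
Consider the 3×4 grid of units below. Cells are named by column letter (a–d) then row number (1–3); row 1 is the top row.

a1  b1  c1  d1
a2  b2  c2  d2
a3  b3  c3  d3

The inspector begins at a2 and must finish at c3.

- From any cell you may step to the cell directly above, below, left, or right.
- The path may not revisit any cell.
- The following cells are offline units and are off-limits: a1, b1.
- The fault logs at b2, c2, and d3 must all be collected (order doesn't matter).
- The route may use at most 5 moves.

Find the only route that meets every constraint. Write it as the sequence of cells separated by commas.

a2, b2, c2, d2, d3, c3

Any route must reach b2, c2, and d3 and still end at c3 within 5 moves, so the order of the required stops is forced.
Route from a2: right 3 to d2, down 1 to d3, left 1 to c3 — 5 moves in all.
Check: all required cells visited; 5 ≤ 5 moves.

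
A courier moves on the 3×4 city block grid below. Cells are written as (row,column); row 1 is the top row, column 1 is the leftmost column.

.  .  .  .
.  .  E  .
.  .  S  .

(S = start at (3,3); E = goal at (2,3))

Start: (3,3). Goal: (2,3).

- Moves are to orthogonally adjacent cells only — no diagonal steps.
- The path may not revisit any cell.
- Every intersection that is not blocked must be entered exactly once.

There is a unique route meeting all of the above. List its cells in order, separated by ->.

(3,3) -> (3,4) -> (2,4) -> (1,4) -> (1,3) -> (1,2) -> (1,1) -> (2,1) -> (3,1) -> (3,2) -> (2,2) -> (2,3)

Need to visit all 12 open cells exactly once, starting at (3,3) and ending at (2,3).
Cell (1,4) has only two open neighbours ((2,4) and (1,3)), so the path must pass straight through it: one of those is the cell it's entered from and the other is where it exits.
Route from (3,3): right to (3,4), 2× up (reaching (1,4)), 3× left (reaching (1,1)), 2× down (reaching (3,1)), right to (3,2), up to (2,2), right to (2,3) — 11 moves in all.
Check: all 12 open cells covered.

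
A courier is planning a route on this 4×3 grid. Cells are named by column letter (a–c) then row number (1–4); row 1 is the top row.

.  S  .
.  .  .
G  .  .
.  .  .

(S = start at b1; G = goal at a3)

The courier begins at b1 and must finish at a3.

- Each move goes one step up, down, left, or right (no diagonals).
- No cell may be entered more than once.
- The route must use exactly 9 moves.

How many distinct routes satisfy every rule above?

6

Need simple routes of exactly 9 moves from b1 to a3 (Manhattan distance 3, so 3 moves are spent on a detour and 3 undoing it).
Enumerating: b1 a1 a2 b2 b3 c3 c4 b4 a4 a3 | b1 a1 a2 b2 c2 c3 c4 b4 b3 a3 | b1 a1 a2 b2 c2 c3 c4 b4 a4 a3 | b1 a1 a2 b2 c2 c3 b3 b4 a4 a3 | b1 c1 c2 c3 c4 b4 b3 b2 a2 a3 | b1 c1 c2 b2 b3 c3 c4 b4 a4 a3.
That gives 6 routes.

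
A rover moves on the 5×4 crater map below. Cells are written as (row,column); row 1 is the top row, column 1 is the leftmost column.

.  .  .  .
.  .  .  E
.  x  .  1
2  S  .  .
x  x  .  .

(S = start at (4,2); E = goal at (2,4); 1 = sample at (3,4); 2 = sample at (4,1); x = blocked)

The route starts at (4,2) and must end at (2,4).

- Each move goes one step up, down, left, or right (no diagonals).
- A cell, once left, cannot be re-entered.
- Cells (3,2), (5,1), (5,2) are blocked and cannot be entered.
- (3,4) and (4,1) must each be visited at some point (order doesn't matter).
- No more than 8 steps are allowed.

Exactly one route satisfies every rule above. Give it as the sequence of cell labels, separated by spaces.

(4,2) (4,1) (3,1) (2,1) (2,2) (2,3) (3,3) (3,4) (2,4)

Any route must reach (3,4) and (4,1) and still end at (2,4) within 8 moves, so the order of the required stops is forced.
Route from (4,2): left 1 to (4,1), up 2 to (2,1), right 2 to (2,3), down 1 to (3,3), right 1 to (3,4), up 1 to (2,4) — 8 moves in all.
Check: all required cells visited; 8 ≤ 8 moves.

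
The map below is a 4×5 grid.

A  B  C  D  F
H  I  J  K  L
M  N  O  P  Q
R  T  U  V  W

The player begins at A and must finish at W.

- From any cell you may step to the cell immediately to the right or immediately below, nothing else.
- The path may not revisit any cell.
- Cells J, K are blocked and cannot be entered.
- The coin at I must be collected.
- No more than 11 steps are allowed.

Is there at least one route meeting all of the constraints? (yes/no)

yes

One route that works: A → H → I → N → T → U → V → W.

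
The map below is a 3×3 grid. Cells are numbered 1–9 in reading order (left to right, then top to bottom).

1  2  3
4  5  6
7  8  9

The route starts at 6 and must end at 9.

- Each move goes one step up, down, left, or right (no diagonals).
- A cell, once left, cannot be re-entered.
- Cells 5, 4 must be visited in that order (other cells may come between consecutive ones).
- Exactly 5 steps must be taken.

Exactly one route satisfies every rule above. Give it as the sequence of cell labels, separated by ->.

6 -> 5 -> 4 -> 7 -> 8 -> 9

The waypoints must appear in the order 5, 4, with no cell reused.
Route from 6: 2× left (reaching 4), down to 7, 2× right (reaching 9) — 5 moves in all.
Check: order respected (5 at step 1, 4 at step 2); 5 moves as required.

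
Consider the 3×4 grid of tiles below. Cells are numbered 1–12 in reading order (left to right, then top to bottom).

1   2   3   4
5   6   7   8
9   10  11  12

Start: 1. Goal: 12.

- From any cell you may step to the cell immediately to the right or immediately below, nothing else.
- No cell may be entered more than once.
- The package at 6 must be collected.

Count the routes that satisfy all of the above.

6

A right/down-only route from 1 to 12 makes exactly 2 down-moves and 3 right-moves in some order.
With no other constraints that would be C(5,2) = 10 routes.
Split at 6 and multiply the segment counts: 1→6: 2; 6→12: 3; product = 6.
That gives 6 routes.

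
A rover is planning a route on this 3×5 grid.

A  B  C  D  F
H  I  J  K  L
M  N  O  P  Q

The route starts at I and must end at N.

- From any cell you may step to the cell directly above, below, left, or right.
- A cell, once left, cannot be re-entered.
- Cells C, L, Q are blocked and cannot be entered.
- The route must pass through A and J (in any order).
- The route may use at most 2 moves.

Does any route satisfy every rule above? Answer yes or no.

no

Even ignoring the no-revisit rule, getting from I to N, taking the cheapest ordering I → J → A → N needs at least 1 + 3 + 3 = 7 moves (Manhattan distance per leg), which exceeds the 2-move limit.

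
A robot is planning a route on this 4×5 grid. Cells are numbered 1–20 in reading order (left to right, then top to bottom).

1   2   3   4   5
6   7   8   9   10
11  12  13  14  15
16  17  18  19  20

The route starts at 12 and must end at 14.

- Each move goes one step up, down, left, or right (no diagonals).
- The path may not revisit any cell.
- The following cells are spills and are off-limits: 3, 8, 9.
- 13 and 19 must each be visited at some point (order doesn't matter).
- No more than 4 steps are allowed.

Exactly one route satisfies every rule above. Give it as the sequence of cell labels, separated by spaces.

The 4-move cap with required stops at 13, 19 leaves no slack for detours.
Route from 12: right to 13, down to 18, right to 19, up to 14 — 4 moves in all.
Check: all required cells visited; 4 ≤ 4 moves.

12 13 18 19 14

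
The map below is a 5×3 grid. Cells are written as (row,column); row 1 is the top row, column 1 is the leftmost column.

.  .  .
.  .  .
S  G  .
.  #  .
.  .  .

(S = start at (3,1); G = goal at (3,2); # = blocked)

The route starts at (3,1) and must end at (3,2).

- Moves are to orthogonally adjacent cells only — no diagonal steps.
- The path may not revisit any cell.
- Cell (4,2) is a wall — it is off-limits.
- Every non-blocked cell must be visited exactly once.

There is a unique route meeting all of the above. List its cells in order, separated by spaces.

Need to visit all 14 open cells exactly once, starting at (3,1) and ending at (3,2).
Route from (3,1): 2× down (reaching (5,1)), 2× right (reaching (5,3)), 4× up (reaching (1,3)), 2× left (reaching (1,1)), down to (2,1), right to (2,2), down to (3,2) — 13 moves in all.
Check: all 14 open cells covered.

(3,1) (4,1) (5,1) (5,2) (5,3) (4,3) (3,3) (2,3) (1,3) (1,2) (1,1) (2,1) (2,2) (3,2)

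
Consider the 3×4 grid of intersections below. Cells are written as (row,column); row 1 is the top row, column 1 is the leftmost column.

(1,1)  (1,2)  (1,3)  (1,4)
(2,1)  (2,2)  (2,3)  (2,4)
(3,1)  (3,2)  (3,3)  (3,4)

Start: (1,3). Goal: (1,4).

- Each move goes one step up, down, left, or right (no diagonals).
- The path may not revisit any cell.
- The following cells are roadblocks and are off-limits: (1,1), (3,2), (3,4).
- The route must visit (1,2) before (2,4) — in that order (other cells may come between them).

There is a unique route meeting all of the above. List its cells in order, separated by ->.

The waypoints must appear in the order (1,2), (2,4), with no cell reused.
Route from (1,3): left 1 to (1,2), down 1 to (2,2), right 2 to (2,4), up 1 to (1,4) — 5 moves in all.
Check: order respected ((1,2) at step 1, (2,4) at step 4).

(1,3) -> (1,2) -> (2,2) -> (2,3) -> (2,4) -> (1,4)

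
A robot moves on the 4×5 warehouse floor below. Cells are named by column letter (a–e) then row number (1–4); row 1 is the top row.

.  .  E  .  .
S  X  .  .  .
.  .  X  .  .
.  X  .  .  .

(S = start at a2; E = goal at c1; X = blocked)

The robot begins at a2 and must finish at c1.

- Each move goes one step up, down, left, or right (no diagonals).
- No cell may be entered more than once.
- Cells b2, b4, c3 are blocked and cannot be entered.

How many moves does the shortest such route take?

The Manhattan distance from a2 to c1 is |2−1| + |1−3| = 3, so at least 3 moves are needed.
A route of 3 moves achieves this: a2 → a1 → b1 → c1.
Since 3 matches the lower bound, it is optimal.

3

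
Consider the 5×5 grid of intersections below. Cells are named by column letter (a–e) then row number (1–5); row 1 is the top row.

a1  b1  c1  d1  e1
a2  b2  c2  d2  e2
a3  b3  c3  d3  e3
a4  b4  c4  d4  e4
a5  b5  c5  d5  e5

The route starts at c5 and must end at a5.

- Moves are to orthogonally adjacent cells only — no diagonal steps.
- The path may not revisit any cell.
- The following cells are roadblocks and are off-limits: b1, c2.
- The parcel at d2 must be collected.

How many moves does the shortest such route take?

Any route passes through d2 somewhere between c5 and a5. Summing Manhattan distances along the two legs (c5 → d2 → a5) gives a lower bound of 4 + 6 = 10 moves.
The shortest route satisfying every rule uses 12 moves: c5 → c4 → d4 → e4 → e3 → e2 → d2 → d3 → c3 → b3 → b4 → b5 → a5.
The bound of 10 isn't tight here; checking systematically, no route of length 10 through 11 satisfies every constraint, so 12 is the minimum.

12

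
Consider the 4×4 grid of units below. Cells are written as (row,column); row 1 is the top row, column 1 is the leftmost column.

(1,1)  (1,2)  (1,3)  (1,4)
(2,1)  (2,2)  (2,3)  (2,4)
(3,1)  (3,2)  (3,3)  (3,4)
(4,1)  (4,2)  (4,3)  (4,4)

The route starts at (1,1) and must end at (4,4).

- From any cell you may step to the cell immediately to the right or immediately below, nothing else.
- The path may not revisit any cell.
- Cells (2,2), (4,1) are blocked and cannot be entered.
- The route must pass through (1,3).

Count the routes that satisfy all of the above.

A right/down-only route from (1,1) to (4,4) makes exactly 3 down-moves and 3 right-moves in some order.
With no other constraints that would be C(6,3) = 20 routes.
Split at (1,3) and multiply the segment counts (each segment already excludes blocked cells): (1,1)→(1,3): 1; (1,3)→(4,4): 4; product = 4.
That gives 4 routes.

4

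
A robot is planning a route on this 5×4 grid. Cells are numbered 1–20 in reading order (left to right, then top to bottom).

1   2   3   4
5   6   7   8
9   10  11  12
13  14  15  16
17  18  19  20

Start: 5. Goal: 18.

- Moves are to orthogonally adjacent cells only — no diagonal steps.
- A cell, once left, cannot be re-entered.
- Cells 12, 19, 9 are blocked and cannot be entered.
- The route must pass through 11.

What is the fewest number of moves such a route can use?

6

Any route passes through 11 somewhere between 5 and 18. Summing Manhattan distances along the two legs (5 → 11 → 18) gives a lower bound of 3 + 3 = 6 moves.
A route of 6 moves achieves this: 5 → 6 → 10 → 11 → 15 → 14 → 18.
Since 6 matches the lower bound, it is optimal.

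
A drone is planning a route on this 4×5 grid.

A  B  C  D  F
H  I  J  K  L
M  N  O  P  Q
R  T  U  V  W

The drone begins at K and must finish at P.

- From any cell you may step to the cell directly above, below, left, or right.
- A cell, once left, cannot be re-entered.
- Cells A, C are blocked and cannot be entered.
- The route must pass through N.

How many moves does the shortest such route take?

5

Any route passes through N somewhere between K and P. Summing Manhattan distances along the two legs (K → N → P) gives a lower bound of 3 + 2 = 5 moves.
A route of 5 moves achieves this: K → J → I → N → O → P.
Since 5 matches the lower bound, it is optimal.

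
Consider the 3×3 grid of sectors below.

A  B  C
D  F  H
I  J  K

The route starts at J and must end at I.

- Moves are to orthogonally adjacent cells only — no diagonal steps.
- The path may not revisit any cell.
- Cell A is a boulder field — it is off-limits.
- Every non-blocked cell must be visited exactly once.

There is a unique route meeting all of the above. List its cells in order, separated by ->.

Need to visit all 8 open cells exactly once, starting at J and ending at I.
Route from J: right to K, 2× up (reaching C), left to B, down to F, left to D, down to I — 7 moves in all.
Check: all 8 open cells covered.

J -> K -> H -> C -> B -> F -> D -> I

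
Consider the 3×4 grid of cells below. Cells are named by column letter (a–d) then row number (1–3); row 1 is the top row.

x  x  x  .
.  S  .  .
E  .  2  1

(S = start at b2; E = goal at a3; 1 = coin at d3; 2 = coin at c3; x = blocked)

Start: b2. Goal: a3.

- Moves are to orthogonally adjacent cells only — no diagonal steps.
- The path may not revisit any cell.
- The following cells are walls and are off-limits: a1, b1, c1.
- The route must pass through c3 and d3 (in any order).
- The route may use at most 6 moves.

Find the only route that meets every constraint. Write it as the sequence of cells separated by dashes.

b2 - c2 - d2 - d3 - c3 - b3 - a3

Any route must reach c3 and d3 and still end at a3 within 6 moves, so the order of the required stops is forced.
Route from b2: right 2 to d2, down 1 to d3, left 3 to a3 — 6 moves in all.
Check: all required cells visited; 6 ≤ 6 moves.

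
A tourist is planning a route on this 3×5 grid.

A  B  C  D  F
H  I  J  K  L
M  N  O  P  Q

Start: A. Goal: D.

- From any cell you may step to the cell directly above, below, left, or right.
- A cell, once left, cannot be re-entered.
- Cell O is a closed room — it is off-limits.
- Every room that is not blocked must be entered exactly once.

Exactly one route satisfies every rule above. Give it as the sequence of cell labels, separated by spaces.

Need to visit all 14 open cells exactly once, starting at A and ending at D.
Cell P has only two open neighbours (K and Q), so the path must pass straight through it: one of those is the cell it's entered from and the other is where it exits.
Route from A: 2× down (reaching M), right to N, 2× up (reaching B), right to C, down to J, right to K, down to P, right to Q, 2× up (reaching F), left to D — 13 moves in all.
Check: all 14 open cells covered.

A H M N I B C J K P Q L F D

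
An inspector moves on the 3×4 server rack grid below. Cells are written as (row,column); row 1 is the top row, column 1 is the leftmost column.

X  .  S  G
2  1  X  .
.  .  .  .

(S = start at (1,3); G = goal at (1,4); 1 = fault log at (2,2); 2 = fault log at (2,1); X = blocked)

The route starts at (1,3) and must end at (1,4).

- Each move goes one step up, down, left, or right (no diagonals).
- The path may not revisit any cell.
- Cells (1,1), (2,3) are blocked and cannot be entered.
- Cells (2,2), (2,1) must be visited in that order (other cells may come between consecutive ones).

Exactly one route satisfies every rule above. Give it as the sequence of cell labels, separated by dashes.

(1,3) - (1,2) - (2,2) - (2,1) - (3,1) - (3,2) - (3,3) - (3,4) - (2,4) - (1,4)

The waypoints must appear in the order (2,2), (2,1), with no cell reused.
Route from (1,3): left to (1,2), down to (2,2), left to (2,1), down to (3,1), 3× right (reaching (3,4)), 2× up (reaching (1,4)) — 9 moves in all.
Check: order respected (1 at step 2, 2 at step 3).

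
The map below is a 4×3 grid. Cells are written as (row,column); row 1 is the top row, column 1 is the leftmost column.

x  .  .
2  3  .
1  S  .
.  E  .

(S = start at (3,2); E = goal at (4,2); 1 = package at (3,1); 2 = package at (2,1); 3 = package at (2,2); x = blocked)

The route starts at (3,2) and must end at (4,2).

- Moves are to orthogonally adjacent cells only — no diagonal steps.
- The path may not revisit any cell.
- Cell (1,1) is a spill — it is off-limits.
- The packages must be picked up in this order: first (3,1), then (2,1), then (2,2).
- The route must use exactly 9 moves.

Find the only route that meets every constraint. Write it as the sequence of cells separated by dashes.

The waypoints must appear in the order (3,1), (2,1), (2,2), with no cell reused.
Route from (3,2): left to (3,1), up to (2,1), right to (2,2), up to (1,2), right to (1,3), 3× down (reaching (4,3)), left to (4,2) — 9 moves in all.
Check: order respected (1 at step 1, 2 at step 2, 3 at step 3); 9 moves as required.

(3,2) - (3,1) - (2,1) - (2,2) - (1,2) - (1,3) - (2,3) - (3,3) - (4,3) - (4,2)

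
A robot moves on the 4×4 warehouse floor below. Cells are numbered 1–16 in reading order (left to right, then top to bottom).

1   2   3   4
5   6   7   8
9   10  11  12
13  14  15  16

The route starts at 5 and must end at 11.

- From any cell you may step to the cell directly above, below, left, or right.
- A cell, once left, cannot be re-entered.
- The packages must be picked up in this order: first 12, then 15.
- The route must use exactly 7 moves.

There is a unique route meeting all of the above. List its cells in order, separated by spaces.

5 6 7 8 12 16 15 11

The waypoints must appear in the order 12, 15, with no cell reused.
Route from 5: right 3 to 8, down 2 to 16, left 1 to 15, up 1 to 11 — 7 moves in all.
Check: order respected (12 at step 4, 15 at step 6); 7 moves as required.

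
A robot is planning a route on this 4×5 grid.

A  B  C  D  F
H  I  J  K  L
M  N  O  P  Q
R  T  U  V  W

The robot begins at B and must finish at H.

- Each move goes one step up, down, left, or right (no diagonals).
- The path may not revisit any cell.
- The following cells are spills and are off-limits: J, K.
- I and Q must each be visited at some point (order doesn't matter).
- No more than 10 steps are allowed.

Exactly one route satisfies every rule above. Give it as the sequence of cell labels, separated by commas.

Any route must reach I and Q and still end at H within 10 moves, so the order of the required stops is forced.
Route from B: right 3 to F, down 2 to Q, left 3 to N, up 1 to I, left 1 to H — 10 moves in all.
Check: all required cells visited; 10 ≤ 10 moves.

B, C, D, F, L, Q, P, O, N, I, H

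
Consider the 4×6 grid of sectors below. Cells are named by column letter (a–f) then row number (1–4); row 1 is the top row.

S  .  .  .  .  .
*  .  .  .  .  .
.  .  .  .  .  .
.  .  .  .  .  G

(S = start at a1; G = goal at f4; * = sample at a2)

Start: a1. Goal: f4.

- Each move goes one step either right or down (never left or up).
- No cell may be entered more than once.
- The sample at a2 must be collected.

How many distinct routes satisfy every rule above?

A right/down-only route from a1 to f4 makes exactly 3 down-moves and 5 right-moves in some order.
With no other constraints that would be C(8,3) = 56 routes.
Split at a2 and multiply the segment counts: a1→a2: 1; a2→f4: 21; product = 21.
That gives 21 routes.

21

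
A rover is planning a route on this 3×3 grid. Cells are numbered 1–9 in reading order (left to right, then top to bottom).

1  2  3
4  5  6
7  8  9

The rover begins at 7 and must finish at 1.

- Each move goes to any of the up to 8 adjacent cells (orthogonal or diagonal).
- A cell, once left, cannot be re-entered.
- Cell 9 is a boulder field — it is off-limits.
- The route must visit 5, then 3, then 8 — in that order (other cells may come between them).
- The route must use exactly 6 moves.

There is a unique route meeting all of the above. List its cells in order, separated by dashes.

7 - 5 - 3 - 6 - 8 - 4 - 1

The waypoints must appear in the order 5, 3, 8, with no cell reused.
Route from 7: 2× up-right (reaching 3), down to 6, down-left to 8, up-left to 4, up to 1 — 6 moves in all.
Check: order respected (5 at step 1, 3 at step 2, 8 at step 4); 6 moves as required.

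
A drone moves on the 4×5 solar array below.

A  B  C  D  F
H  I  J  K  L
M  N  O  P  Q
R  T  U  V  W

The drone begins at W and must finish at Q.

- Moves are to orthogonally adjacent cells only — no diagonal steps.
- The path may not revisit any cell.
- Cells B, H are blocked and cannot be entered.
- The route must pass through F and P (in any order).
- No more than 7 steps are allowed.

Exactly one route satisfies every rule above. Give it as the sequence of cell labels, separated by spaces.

The budget equals the shortest possible length, so every move has to be on a shortest route through the required cells.
Route from W: left to V, 3× up (reaching D), right to F, 2× down (reaching Q) — 7 moves in all.
Check: all required cells visited; 7 ≤ 7 moves.

W V P K D F L Q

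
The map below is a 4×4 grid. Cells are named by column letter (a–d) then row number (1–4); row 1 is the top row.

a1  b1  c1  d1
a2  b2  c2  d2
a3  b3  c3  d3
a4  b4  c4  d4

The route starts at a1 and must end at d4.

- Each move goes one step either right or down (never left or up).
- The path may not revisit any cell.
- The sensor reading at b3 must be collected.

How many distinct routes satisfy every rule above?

9

A right/down-only route from a1 to d4 makes exactly 3 down-moves and 3 right-moves in some order.
With no other constraints that would be C(6,3) = 20 routes.
Split at b3 and multiply the segment counts: a1→b3: 3; b3→d4: 3; product = 9.
That gives 9 routes.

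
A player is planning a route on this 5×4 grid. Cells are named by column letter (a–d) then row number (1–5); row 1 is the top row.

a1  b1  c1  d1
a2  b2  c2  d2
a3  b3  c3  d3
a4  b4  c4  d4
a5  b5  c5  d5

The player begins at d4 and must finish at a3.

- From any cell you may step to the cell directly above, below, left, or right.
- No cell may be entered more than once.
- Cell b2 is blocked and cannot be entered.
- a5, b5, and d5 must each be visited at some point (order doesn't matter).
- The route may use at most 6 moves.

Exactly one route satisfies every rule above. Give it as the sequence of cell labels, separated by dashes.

d4 - d5 - c5 - b5 - a5 - a4 - a3

The budget equals the shortest possible length, so every move has to be on a shortest route through the required cells.
Route from d4: down 1 to d5, left 3 to a5, up 2 to a3 — 6 moves in all.
Check: all required cells visited; 6 ≤ 6 moves.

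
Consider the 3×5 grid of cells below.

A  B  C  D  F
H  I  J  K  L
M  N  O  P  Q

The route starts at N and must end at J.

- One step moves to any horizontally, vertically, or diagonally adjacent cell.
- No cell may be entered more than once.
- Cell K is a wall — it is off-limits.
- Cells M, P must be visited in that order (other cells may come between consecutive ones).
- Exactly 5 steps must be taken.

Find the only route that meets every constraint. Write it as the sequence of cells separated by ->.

The waypoints must appear in the order M, P, with no cell reused.
Route from N: left to M, up-right to I, down-right to O, right to P, up-left to J — 5 moves in all.
Check: order respected (M at step 1, P at step 4); 5 moves as required.

N -> M -> I -> O -> P -> J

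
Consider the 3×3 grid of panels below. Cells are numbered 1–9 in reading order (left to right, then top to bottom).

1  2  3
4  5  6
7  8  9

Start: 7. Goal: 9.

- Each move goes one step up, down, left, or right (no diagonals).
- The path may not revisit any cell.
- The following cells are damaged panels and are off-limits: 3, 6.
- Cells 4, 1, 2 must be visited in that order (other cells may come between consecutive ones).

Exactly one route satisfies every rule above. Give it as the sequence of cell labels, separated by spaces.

The waypoints must appear in the order 4, 1, 2, with no cell reused.
Route from 7: 2× up (reaching 1), right to 2, 2× down (reaching 8), right to 9 — 6 moves in all.
Check: order respected (4 at step 1, 1 at step 2, 2 at step 3).

7 4 1 2 5 8 9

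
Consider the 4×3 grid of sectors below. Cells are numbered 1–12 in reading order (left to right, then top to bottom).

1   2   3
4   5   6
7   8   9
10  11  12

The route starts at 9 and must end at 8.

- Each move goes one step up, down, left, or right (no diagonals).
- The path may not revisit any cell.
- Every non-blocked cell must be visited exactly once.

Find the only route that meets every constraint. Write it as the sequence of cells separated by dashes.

Need to visit all 12 open cells exactly once, starting at 9 and ending at 8.
Route from 9: down 1 to 12, left 2 to 10, up 3 to 1, right 2 to 3, down 1 to 6, left 1 to 5, down 1 to 8 — 11 moves in all.
Check: all 12 open cells covered.

9 - 12 - 11 - 10 - 7 - 4 - 1 - 2 - 3 - 6 - 5 - 8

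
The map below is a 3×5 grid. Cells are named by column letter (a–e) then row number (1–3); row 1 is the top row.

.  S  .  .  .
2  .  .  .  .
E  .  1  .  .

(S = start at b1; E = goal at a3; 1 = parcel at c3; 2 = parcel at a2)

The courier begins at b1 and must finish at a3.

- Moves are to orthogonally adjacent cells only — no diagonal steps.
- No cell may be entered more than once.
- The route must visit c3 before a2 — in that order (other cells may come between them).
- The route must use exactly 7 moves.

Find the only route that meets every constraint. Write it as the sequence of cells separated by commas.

The waypoints must appear in the order c3, a2, with no cell reused.
Route from b1: right to c1, 2× down (reaching c3), left to b3, up to b2, left to a2, down to a3 — 7 moves in all.
Check: order respected (1 at step 3, 2 at step 6); 7 moves as required.

b1, c1, c2, c3, b3, b2, a2, a3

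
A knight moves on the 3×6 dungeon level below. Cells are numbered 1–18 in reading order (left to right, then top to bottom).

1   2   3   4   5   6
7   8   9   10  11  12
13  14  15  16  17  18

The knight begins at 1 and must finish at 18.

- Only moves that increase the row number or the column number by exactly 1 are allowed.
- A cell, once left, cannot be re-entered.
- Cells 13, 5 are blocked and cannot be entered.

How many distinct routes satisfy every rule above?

A right/down-only route from 1 to 18 makes exactly 2 down-moves and 5 right-moves in some order.
With no other constraints that would be C(7,2) = 21 routes.
Subtract routes through each blocked cell (inclusion–exclusion for overlaps): − through 5: 3 − through 13: 1 → 17.
That gives 17 routes.

17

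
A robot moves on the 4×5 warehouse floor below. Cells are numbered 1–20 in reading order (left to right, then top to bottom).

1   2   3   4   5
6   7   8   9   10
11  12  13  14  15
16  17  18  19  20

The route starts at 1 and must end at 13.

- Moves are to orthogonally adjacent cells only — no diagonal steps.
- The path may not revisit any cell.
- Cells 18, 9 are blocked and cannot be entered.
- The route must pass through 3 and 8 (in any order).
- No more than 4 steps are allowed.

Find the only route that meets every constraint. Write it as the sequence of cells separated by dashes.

The 4-move cap with required stops at 3, 8 leaves no slack for detours.
Route from 1: right 2 to 3, down 2 to 13 — 4 moves in all.
Check: all required cells visited; 4 ≤ 4 moves.

1 - 2 - 3 - 8 - 13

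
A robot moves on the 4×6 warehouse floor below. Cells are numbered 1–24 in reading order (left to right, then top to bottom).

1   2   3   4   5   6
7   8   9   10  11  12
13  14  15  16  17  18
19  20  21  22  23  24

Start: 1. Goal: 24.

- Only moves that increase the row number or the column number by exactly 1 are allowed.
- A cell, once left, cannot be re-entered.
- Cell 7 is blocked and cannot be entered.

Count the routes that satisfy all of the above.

35

A right/down-only route from 1 to 24 makes exactly 3 down-moves and 5 right-moves in some order.
With no other constraints that would be C(8,3) = 56 routes.
Subtract routes through each blocked cell (inclusion–exclusion for overlaps): − through 7: 21 → 35.
That gives 35 routes.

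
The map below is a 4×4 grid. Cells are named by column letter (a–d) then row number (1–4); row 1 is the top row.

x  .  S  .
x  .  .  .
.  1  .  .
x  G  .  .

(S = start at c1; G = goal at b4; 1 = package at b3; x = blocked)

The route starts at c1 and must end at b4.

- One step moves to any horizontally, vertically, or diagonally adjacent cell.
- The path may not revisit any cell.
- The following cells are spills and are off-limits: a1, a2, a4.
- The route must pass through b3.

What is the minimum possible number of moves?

Any route passes through b3 somewhere between c1 and b4. Summing Chebyshev distances along the two legs (c1 → b3 → b4) gives a lower bound of 2 + 1 = 3 moves.
A route of 3 moves achieves this: c1 → b2 → b3 → b4.
Since 3 matches the lower bound, it is optimal.

3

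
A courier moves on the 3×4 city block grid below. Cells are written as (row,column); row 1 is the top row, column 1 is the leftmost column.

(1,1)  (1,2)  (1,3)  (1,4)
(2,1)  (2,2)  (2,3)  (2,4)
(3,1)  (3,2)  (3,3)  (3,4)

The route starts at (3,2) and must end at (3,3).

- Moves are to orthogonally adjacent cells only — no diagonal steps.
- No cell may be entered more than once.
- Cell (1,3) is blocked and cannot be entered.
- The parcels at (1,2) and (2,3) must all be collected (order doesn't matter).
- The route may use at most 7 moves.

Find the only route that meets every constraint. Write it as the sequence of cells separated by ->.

Any route must reach (1,2) and (2,3) and still end at (3,3) within 7 moves, so the order of the required stops is forced.
Route from (3,2): left 1 to (3,1), up 2 to (1,1), right 1 to (1,2), down 1 to (2,2), right 1 to (2,3), down 1 to (3,3) — 7 moves in all.
Check: all required cells visited; 7 ≤ 7 moves.

(3,2) -> (3,1) -> (2,1) -> (1,1) -> (1,2) -> (2,2) -> (2,3) -> (3,3)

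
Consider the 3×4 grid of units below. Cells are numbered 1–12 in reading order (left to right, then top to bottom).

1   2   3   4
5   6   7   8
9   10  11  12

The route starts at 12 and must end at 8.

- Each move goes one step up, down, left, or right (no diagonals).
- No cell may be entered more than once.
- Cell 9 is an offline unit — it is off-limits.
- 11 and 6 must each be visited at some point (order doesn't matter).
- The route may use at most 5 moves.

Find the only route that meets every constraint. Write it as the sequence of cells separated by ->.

The budget equals the shortest possible length, so every move has to be on a shortest route through the required cells.
Route from 12: 2× left (reaching 10), up to 6, 2× right (reaching 8) — 5 moves in all.
Check: all required cells visited; 5 ≤ 5 moves.

12 -> 11 -> 10 -> 6 -> 7 -> 8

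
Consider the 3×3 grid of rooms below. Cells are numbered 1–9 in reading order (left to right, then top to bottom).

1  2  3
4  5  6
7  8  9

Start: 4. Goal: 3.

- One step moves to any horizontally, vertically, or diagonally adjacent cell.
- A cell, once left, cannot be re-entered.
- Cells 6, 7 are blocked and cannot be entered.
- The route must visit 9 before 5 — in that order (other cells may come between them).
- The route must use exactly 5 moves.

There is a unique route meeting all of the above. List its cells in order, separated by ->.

The waypoints must appear in the order 9, 5, with no cell reused.
Route from 4: down-right 1 to 8, right 1 to 9, up-left 1 to 5, up 1 to 2, right 1 to 3 — 5 moves in all.
Check: order respected (9 at step 2, 5 at step 3); 5 moves as required.

4 -> 8 -> 9 -> 5 -> 2 -> 3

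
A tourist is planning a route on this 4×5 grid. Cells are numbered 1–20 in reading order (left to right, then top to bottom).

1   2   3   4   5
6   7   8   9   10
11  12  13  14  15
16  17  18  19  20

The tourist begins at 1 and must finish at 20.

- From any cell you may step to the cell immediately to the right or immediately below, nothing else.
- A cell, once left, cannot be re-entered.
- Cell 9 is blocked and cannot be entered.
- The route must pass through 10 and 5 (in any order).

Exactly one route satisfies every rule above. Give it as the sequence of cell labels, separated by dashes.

1 - 2 - 3 - 4 - 5 - 10 - 15 - 20

Moves only go right or down, so the column and row indices never decrease.
Route from 1: right 4 to 5, down 3 to 20 — 7 moves in all.
Check: all required cells visited.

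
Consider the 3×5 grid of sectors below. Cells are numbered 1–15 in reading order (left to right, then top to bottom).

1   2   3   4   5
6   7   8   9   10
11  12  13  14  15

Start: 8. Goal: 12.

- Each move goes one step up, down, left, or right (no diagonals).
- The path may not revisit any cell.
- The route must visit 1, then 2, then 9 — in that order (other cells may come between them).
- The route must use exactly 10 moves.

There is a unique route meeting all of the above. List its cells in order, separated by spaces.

8 7 6 1 2 3 4 9 14 13 12

The waypoints must appear in the order 1, 2, 9, with no cell reused.
Route from 8: left 2 to 6, up 1 to 1, right 3 to 4, down 2 to 14, left 2 to 12 — 10 moves in all.
Check: order respected (1 at step 3, 2 at step 4, 9 at step 7); 10 moves as required.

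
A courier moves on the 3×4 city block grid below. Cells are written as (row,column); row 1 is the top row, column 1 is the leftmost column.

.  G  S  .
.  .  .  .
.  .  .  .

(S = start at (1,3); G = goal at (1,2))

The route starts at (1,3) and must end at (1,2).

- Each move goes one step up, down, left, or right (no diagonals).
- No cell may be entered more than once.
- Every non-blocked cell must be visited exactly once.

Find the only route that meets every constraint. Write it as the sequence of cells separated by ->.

(1,3) -> (1,4) -> (2,4) -> (3,4) -> (3,3) -> (2,3) -> (2,2) -> (3,2) -> (3,1) -> (2,1) -> (1,1) -> (1,2)

Need to visit all 12 open cells exactly once, starting at (1,3) and ending at (1,2).
Cell (3,4) has only two open neighbours ((2,4) and (3,3)), so the path must pass straight through it: one of those is the cell it's entered from and the other is where it exits.
Route from (1,3): right 1 to (1,4), down 2 to (3,4), left 1 to (3,3), up 1 to (2,3), left 1 to (2,2), down 1 to (3,2), left 1 to (3,1), up 2 to (1,1), right 1 to (1,2) — 11 moves in all.
Check: all 12 open cells covered.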